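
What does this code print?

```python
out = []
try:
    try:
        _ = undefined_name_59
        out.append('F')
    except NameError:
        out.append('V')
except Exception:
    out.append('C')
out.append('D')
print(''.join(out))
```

Execution trace: 'V' (inner except NameError) → 'D' (after the try/except). Output: VD

Answer: VD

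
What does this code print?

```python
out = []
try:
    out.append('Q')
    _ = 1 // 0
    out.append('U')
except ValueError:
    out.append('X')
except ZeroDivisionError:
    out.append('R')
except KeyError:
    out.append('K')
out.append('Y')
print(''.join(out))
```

Execution trace: 'Q' (try body) → 'R' (except ZeroDivisionError) → 'Y' (after the try/except). Output: QRY

Answer: QRY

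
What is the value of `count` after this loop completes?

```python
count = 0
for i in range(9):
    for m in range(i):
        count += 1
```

Triangle number: 0+1+2+...+8
`count` takes the values: 0 → 1 → 2 → 3 → 4 → 5 → 6 → 7 → 8 → 9 → 10 → 11 → 12 → 13 → 14 → 15 → 16 → 17 → 18 → 19 → 20 → 21 → 22 → 23 → 24 → 25 → 26 → 27 → 28 → 29 → 30 → 31 → 32 → 33 → 34 → 35 → 36

Answer: 36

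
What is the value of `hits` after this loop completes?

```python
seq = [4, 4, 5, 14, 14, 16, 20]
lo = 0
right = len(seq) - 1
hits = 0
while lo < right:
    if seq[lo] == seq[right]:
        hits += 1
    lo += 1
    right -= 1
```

Count matching pairs from ends
`hits` takes the values: 0

Answer: 0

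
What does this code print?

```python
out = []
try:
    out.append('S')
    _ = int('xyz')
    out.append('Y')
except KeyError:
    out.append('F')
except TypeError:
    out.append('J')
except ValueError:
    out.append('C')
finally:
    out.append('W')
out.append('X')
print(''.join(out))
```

Execution trace: 'S' (try body) → 'C' (except ValueError) → 'W' (finally) → 'X' (after the try/except). Output: SCWX

Answer: SCWX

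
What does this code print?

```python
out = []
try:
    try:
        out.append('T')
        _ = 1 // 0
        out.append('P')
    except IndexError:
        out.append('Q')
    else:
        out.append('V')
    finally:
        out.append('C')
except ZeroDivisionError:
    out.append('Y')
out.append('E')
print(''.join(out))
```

Execution trace: 'T' (inner try body) → 'C' (inner finally) → 'Y' (outer except ZeroDivisionError) → 'E' (after the try/except). Output: TCYE

Answer: TCYE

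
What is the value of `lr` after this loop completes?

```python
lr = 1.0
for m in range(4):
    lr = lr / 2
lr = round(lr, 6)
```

Halving LR 4 times: 1 / 2^4
`lr` takes the values: 1.0 → 0.5 → 0.25 → 0.125 → 0.0625

Answer: 0.0625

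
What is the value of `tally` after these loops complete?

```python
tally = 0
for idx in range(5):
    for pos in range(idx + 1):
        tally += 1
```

Triangle: 1 + 2 + ... + 5
`tally` takes the values: 0 → 1 → 2 → 3 → 4 → 5 → 6 → 7 → 8 → 9 → 10 → 11 → 12 → 13 → 14 → 15

Answer: 15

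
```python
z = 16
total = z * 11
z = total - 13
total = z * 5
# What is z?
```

Trace:
`z = 16` → z = 16
`total = z * 11` → total = 176
`z = total - 13` → z = 163
`total = z * 5` → total = 815
So z = 163

Answer: 163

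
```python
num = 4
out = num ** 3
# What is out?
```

Trace:
`num = 4` → num = 4
`out = num ** 3` → out = 64
So out = 64

Answer: 64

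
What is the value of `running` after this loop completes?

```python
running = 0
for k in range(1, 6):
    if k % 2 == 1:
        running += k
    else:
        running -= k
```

Add odd, subtract even
`running` takes the values: 0 → 1 → -1 → 2 → -2 → 3

Answer: 3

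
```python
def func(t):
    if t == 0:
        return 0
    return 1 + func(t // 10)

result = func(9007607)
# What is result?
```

Count of digits of 9007607: 7

Answer: 7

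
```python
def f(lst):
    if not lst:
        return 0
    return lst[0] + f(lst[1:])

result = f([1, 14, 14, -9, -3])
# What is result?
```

1 + 14 + 14 + (-9) + (-3) + 0 = 17

Answer: 17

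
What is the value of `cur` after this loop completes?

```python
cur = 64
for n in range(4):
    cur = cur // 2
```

Halve 4 times: 64 // 2^4 = 4
`cur` takes the values: 64 → 32 → 16 → 8 → 4

Answer: 4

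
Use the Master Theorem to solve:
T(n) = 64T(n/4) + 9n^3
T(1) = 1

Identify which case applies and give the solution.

a=64, b=4, f(n)=9n^3. log_4(64) = 3. Since c=3 = 3, Case 2 applies: T(n) = Θ(n^log_b(a) · log n) = O(n^3 log n).

Answer: O(n^3 log n) - Case 2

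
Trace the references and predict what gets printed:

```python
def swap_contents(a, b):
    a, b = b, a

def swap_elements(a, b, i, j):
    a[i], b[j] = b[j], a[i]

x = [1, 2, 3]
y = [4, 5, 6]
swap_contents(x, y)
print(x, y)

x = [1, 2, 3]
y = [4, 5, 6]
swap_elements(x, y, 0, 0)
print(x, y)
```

Key concept: parameter rebinding vs mutation.
Step by step:
`x = [1, 2, 3]` → x = [1, 2, 3]
`y = [4, 5, 6]` → y = [4, 5, 6]
`swap_contents(x, y)` → no visible change to tracked variables
`print(x, y)` → prints [1, 2, 3] [4, 5, 6]
`x = [1, 2, 3]` → x = [1, 2, 3]
`y = [4, 5, 6]` → y = [4, 5, 6]
`swap_elements(x, y, 0, 0)` → x = [4, 2, 3]; y = [1, 5, 6]
`print(x, y)` → prints [4, 2, 3] [1, 5, 6]

Answer:
[1, 2, 3] [4, 5, 6]
[4, 2, 3] [1, 5, 6]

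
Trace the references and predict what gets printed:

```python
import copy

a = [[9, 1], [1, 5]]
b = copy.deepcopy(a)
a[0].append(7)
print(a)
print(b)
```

Key concept: deep copy is fully independent.
Step by step:
`a = [[9, 1], [1, 5]]` → a = [[9, 1], [1, 5]]
`b = copy.deepcopy(a)` → b = [[9, 1], [1, 5]]
`a[0].append(7)` → a = [[9, 1, 7], [1, 5]]
`print(a)` → prints [[9, 1, 7], [1, 5]]
`print(b)` → prints [[9, 1], [1, 5]]

Answer:
[[9, 1, 7], [1, 5]]
[[9, 1], [1, 5]]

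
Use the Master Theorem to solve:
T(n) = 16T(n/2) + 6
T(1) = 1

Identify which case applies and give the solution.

a=16, b=2, f(n)=6. log_2(16) = 4. Since c=0 < 4, Case 1 applies: T(n) = Θ(n^log_b(a)) = O(n^4).

Answer: O(n^4) - Case 1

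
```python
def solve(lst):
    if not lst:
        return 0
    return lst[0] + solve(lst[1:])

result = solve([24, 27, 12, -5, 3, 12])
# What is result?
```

24 + 27 + 12 + (-5) + 3 + 12 + 0 = 73

Answer: 73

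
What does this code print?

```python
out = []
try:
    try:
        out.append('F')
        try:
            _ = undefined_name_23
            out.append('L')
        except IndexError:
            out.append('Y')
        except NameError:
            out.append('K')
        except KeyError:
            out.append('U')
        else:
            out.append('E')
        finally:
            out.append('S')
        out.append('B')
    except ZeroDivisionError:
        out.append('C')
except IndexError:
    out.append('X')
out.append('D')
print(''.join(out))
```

Execution trace: 'F' (try body) → 'K' (inner except NameError) → 'S' (inner finally) → 'B' (try body, no exception) → 'D' (after the try/except). Output: FKSBD

Answer: FKSBD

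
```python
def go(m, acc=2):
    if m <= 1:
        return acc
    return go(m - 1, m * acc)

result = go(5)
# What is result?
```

Accumulator trace (n, acc): (5, 2) -> (4, 10) -> (3, 40) -> (2, 120) -> (1, 240) -> return 240

Answer: 240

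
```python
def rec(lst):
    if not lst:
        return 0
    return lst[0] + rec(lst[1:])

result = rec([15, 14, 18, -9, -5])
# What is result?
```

15 + 14 + 18 + (-9) + (-5) + 0 = 33

Answer: 33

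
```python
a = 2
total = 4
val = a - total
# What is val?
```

Trace:
`a = 2` → a = 2
`total = 4` → total = 4
`val = a - total` → val = -2
So val = -2

Answer: -2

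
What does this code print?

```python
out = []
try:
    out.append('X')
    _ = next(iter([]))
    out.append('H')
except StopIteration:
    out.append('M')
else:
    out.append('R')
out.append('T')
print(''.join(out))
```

Execution trace: 'X' (try body) → 'M' (except StopIteration) → 'T' (after the try/except). Output: XMT

Answer: XMT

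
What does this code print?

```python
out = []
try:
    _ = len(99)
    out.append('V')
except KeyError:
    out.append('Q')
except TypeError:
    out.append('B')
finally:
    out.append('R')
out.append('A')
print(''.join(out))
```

Execution trace: 'B' (except TypeError) → 'R' (finally) → 'A' (after the try/except). Output: BRA

Answer: BRA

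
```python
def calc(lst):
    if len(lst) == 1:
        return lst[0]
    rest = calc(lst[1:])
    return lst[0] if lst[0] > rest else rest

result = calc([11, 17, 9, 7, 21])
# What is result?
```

Recursive max over [11, 17, 9, 7, 21] = 21

Answer: 21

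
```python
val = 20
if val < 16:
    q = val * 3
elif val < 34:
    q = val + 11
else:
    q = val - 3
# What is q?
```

Trace:
`val = 20` → val = 20
`if val < 16: ...` → val < 16 is False, val < 34 is True → q = 31
So q = 31

Answer: 31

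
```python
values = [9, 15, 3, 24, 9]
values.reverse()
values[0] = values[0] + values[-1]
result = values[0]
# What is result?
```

Trace:
`values = [9, 15, 3, 24, 9]` → values = [9, 15, 3, 24, 9]
`values.reverse()` → values = [9, 24, 3, 15, 9]
`values[0] = values[0] + values[-1]` → values = [18, 24, 3, 15, 9]
`result = values[0]` → result = 18
So result = 18

Answer: 18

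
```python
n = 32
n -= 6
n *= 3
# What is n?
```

Trace:
`n = 32` → n = 32
`n -= 6` → n = 26
`n *= 3` → n = 78
So n = 78

Answer: 78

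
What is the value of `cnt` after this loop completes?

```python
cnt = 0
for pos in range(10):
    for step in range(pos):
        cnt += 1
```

Triangle number: 0+1+2+...+9
`cnt` takes the values: 0 → 1 → 2 → 3 → 4 → 5 → 6 → 7 → 8 → 9 → 10 → 11 → 12 → 13 → 14 → 15 → 16 → 17 → 18 → 19 → 20 → 21 → 22 → 23 → 24 → 25 → 26 → 27 → 28 → 29 → … → 41 → 42 → 43 → 44 → 45

Answer: 45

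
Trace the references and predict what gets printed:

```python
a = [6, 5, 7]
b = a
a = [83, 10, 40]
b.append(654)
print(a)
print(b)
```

Key concept: rebinding vs mutation: a is rebound to a new list, b still points at the original.
Step by step:
`a = [6, 5, 7]` → a = [6, 5, 7]
`b = a` → b = [6, 5, 7] (same object as a)
`a = [83, 10, 40]` → a = [83, 10, 40]
`b.append(654)` → b = [6, 5, 7, 654]
`print(a)` → prints [83, 10, 40]
`print(b)` → prints [6, 5, 7, 654]

Answer:
[83, 10, 40]
[6, 5, 7, 654]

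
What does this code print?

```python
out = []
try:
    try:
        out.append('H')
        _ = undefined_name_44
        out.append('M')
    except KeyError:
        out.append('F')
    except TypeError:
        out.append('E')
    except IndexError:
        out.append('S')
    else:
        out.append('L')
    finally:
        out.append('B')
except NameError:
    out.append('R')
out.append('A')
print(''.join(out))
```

Execution trace: 'H' (try body) → 'B' (finally) → 'R' (outer except NameError) → 'A' (after the try/except). Output: HBRA

Answer: HBRA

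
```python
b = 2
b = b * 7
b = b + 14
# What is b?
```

Trace:
`b = 2` → b = 2
`b = b * 7` → b = 14
`b = b + 14` → b = 28
So b = 28

Answer: 28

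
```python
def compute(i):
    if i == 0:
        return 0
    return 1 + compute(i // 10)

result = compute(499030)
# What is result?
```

Count of digits of 499030: 6

Answer: 6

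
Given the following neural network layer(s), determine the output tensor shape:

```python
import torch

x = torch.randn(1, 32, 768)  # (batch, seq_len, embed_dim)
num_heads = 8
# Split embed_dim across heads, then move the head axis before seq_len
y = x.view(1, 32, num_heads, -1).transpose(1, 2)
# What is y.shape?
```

Input: (1, 32, 768) -> head_dim = 768 // 8 = 96; after view: (1, 32, 8, 96) -> after transpose(1, 2): (1, 8, 32, 96) -> Output: (1, 8, 32, 96)

Answer: (1, 8, 32, 96)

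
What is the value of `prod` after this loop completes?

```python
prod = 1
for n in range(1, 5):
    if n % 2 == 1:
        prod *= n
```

Product of odd numbers 1 to 4
`prod` takes the values: 1 → 3

Answer: 3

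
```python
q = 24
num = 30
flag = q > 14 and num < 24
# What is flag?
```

Trace:
`q = 24` → q = 24
`num = 30` → num = 30
`flag = q > 14 and num < 24` → flag = False
So flag = False

Answer: False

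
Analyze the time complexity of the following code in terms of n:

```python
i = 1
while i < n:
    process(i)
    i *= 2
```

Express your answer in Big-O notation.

This is Logarithmic loop. Time complexity: O(log n).

Answer: O(log n)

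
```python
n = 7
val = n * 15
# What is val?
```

Trace:
`n = 7` → n = 7
`val = n * 15` → val = 105
So val = 105

Answer: 105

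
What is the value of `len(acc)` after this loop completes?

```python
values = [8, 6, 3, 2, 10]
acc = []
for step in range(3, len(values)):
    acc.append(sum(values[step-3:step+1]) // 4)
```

Number of 4-element averages
`acc` takes the values: [] → [4] → [4, 5]
So `len(acc)` = 2

Answer: 2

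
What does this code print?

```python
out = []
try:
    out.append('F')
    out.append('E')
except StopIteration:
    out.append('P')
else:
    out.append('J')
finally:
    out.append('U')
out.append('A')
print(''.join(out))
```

Execution trace: 'F' (try body) → 'E' (try body, no exception) → 'J' (else) → 'U' (finally) → 'A' (after the try/except). Output: FEJUA

Answer: FEJUA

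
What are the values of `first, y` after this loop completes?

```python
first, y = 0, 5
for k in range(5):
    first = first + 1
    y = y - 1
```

first goes 0→5, y goes 5→0
`first, y` takes the values: (0, 5) → (1, 5) → (1, 4) → (2, 4) → (2, 3) → (3, 3) → (3, 2) → (4, 2) → (4, 1) → (5, 1) → (5, 0)

Answer: 5, 0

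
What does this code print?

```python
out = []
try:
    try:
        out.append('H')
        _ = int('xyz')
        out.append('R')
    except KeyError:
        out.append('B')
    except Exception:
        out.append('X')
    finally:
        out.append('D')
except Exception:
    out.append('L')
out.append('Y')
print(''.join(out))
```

Execution trace: 'H' (inner try body) → 'X' (inner except Exception) → 'D' (inner finally) → 'Y' (after the try/except). Output: HXDY

Answer: HXDY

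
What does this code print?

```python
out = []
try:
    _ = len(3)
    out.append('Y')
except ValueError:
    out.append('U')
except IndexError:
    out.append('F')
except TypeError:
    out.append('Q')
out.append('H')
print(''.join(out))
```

Execution trace: 'Q' (except TypeError) → 'H' (after the try/except). Output: QH

Answer: QH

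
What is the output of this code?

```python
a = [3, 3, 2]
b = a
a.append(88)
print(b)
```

Key concept: basic list aliasing.
Step by step:
`a = [3, 3, 2]` → a = [3, 3, 2]
`b = a` → b = [3, 3, 2] (same object as a)
`a.append(88)` → a = [3, 3, 2, 88] (same object as b); b = [3, 3, 2, 88] (same object as a)
`print(b)` → prints [3, 3, 2, 88]

Answer: [3, 3, 2, 88]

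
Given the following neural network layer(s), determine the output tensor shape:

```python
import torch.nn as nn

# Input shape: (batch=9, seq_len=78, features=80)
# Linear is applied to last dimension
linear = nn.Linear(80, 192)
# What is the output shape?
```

Input: (9, 78, 80) -> Output: (9, 78, 192)

Answer: (9, 78, 192)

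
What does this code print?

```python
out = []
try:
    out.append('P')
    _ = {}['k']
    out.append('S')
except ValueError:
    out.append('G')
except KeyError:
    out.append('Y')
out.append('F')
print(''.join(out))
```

Execution trace: 'P' (try body) → 'Y' (except KeyError) → 'F' (after the try/except). Output: PYF

Answer: PYF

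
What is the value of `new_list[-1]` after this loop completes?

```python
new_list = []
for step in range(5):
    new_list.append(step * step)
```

Last element of squares 0 to 4
`new_list` takes the values: [] → [0] → [0, 1] → [0, 1, 4] → [0, 1, 4, 9] → [0, 1, 4, 9, 16]
So `new_list[-1]` = 16

Answer: 16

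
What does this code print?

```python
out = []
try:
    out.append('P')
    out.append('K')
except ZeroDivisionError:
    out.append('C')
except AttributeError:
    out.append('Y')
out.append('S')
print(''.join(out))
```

Execution trace: 'P' (try body) → 'K' (try body, no exception) → 'S' (after the try/except). Output: PKS

Answer: PKS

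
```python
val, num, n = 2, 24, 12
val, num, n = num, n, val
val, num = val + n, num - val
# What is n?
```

Trace:
`val, num, n = 2, 24, 12` → val = 2; num = 24; n = 12
`val, num, n = num, n, val` → val = 24; num = 12; n = 2
`val, num = val + n, num - val` → val = 26; num = -12
So n = 2

Answer: 2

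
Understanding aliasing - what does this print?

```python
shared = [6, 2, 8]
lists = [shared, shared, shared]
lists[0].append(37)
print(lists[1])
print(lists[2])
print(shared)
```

Key concept: list of same reference.
Step by step:
`shared = [6, 2, 8]` → shared = [6, 2, 8]
`lists = [shared, shared, shared]` → lists = [[6, 2, 8], [6, 2, 8], [6, 2, 8]]
`lists[0].append(37)` → shared = [6, 2, 8, 37]; lists = [[6, 2, 8, 37], [6, 2, 8, 37], [6, 2, 8, 37]]
`print(lists[1])` → prints [6, 2, 8, 37]
`print(lists[2])` → prints [6, 2, 8, 37]
`print(shared)` → prints [6, 2, 8, 37]

Answer:
[6, 2, 8, 37]
[6, 2, 8, 37]
[6, 2, 8, 37]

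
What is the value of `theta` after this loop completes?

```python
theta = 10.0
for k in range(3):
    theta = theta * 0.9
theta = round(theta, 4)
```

Exponential decay: 10.0 * 0.9^3
`theta` takes the values: 10.0 → 9.0 → 8.1 → 7.29

Answer: 7.29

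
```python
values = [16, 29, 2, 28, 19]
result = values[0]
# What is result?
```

Trace:
`values = [16, 29, 2, 28, 19]` → values = [16, 29, 2, 28, 19]
`result = values[0]` → result = 16
So result = 16

Answer: 16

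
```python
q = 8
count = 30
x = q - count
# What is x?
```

Trace:
`q = 8` → q = 8
`count = 30` → count = 30
`x = q - count` → x = -22
So x = -22

Answer: -22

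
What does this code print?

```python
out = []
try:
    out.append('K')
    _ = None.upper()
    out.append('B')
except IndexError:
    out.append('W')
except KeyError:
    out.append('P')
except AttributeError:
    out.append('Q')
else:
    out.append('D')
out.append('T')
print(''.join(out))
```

Execution trace: 'K' (try body) → 'Q' (except AttributeError) → 'T' (after the try/except). Output: KQT

Answer: KQT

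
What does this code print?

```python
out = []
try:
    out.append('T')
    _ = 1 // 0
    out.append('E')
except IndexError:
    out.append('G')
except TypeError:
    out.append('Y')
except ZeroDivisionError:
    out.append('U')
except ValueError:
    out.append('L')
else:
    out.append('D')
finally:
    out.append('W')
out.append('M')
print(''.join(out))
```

Execution trace: 'T' (try body) → 'U' (except ZeroDivisionError) → 'W' (finally) → 'M' (after the try/except). Output: TUWM

Answer: TUWM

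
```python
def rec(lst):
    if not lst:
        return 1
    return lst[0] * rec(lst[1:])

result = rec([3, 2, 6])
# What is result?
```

Product over [3, 2, 6] = 3 * 2 * 6 = 36

Answer: 36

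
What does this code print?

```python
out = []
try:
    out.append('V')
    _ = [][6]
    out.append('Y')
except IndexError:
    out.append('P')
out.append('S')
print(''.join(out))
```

Execution trace: 'V' (try body) → 'P' (except IndexError) → 'S' (after the try/except). Output: VPS

Answer: VPS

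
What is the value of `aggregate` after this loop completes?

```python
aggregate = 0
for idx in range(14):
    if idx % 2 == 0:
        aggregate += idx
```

Sum of even numbers 0 to 13
`aggregate` takes the values: 0 → 2 → 6 → 12 → 20 → 30 → 42

Answer: 42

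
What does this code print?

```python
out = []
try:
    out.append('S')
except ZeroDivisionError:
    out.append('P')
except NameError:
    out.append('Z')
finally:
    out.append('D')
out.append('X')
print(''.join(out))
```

Execution trace: 'S' (try body, no exception) → 'D' (finally) → 'X' (after the try/except). Output: SDX

Answer: SDX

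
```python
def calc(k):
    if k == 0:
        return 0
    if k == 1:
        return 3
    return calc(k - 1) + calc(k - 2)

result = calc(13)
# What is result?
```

Build up from base cases: calc(0)=0, calc(1)=3, calc(2)=3, calc(3)=6, calc(4)=9, calc(5)=15, calc(6)=24, ..., calc(13)=699

Answer: 699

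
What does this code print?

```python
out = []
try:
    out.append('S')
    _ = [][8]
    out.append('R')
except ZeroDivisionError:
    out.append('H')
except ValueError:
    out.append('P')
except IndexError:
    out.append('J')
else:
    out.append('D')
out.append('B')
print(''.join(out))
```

Execution trace: 'S' (try body) → 'J' (except IndexError) → 'B' (after the try/except). Output: SJB

Answer: SJB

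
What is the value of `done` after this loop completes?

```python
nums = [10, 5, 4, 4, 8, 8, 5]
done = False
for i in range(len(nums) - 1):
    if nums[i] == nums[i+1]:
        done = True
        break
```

Check consecutive duplicates in [10, 5, 4, 4, 8, 8, 5]
`done` takes the values: False → True

Answer: True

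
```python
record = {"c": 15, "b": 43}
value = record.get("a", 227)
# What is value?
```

Trace:
`record = {"c": 15, "b": 43}` → record = {'c': 15, 'b': 43}
`value = record.get("a", 227)` → value = 227
So value = 227

Answer: 227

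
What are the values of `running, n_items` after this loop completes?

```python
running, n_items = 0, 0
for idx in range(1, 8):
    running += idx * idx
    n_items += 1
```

Sum of squares and count
`running, n_items` takes the values: (0, 0) → (1, 0) → (1, 1) → (5, 1) → (5, 2) → (14, 2) → (14, 3) → (30, 3) → (30, 4) → (55, 4) → (55, 5) → (91, 5) → (91, 6) → (140, 6) → (140, 7)

Answer: 140, 7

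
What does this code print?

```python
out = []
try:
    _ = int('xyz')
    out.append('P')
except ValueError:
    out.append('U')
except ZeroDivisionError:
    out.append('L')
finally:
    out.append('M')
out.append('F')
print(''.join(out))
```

Execution trace: 'U' (except ValueError) → 'M' (finally) → 'F' (after the try/except). Output: UMF

Answer: UMF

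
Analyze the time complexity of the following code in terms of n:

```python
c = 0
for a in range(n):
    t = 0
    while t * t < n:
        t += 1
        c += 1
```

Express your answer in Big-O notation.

Each loop level contributes: n × √n. Multiplying the contributions gives O(n√n).

Answer: O(n√n)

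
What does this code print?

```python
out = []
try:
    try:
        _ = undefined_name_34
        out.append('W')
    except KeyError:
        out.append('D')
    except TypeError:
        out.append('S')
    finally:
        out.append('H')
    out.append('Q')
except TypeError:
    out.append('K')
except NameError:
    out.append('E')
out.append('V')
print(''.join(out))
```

Execution trace: 'H' (inner finally) → 'E' (except NameError) → 'V' (after the try/except). Output: HEV

Answer: HEV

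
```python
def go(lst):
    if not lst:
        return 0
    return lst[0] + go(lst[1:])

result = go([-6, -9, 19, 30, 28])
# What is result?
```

(-6) + (-9) + 19 + 30 + 28 + 0 = 62

Answer: 62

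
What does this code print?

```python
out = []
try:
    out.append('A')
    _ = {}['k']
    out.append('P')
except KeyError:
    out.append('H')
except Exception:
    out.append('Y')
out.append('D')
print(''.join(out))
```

Execution trace: 'A' (try body) → 'H' (except KeyError) → 'D' (after the try/except). Output: AHD

Answer: AHD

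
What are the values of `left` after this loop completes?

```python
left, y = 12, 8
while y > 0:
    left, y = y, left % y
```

GCD of 12 and 8
`left` takes the values: 12 → 8 → 4

Answer: 4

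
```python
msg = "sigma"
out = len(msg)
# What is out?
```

Trace:
`msg = "sigma"` → msg = 'sigma'
`out = len(msg)` → out = 5
So out = 5

Answer: 5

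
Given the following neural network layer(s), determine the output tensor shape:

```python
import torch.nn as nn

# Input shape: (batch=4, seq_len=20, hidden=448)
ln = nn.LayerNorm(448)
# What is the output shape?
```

Input: (4, 20, 448) -> Output: (4, 20, 448)

Answer: (4, 20, 448)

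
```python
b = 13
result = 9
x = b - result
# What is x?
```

Trace:
`b = 13` → b = 13
`result = 9` → result = 9
`x = b - result` → x = 4
So x = 4

Answer: 4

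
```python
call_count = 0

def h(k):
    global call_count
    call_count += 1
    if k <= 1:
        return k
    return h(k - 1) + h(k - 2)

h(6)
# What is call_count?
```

Calls(k) = 1 + Calls(k-1) + Calls(k-2); Calls(0)=Calls(1)=1. For k=6 this gives 25.

Answer: 25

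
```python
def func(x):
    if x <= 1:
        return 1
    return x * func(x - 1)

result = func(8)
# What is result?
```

func(8) = 8 * 7 * 6 * 5 * 4 * 3 * 2 * 1 = 40320

Answer: 40320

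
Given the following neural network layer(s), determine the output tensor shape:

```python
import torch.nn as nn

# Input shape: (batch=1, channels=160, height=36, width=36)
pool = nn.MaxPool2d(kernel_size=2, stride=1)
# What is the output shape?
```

Input: (1, 160, 36, 36) -> Output: (1, 160, 35, 35)

Answer: (1, 160, 35, 35)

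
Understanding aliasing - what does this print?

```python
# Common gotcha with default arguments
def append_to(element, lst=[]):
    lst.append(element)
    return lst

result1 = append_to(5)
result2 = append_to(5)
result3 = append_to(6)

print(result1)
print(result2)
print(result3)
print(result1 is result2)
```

Key concept: mutable default argument gotcha.
Step by step:
`result1 = append_to(5)` → result1 = [5]
`result2 = append_to(5)` → result1 = [5, 5] (same object as result2); result2 = [5, 5] (same object as result1)
`result3 = append_to(6)` → result1 = [5, 5, 6] (same object as result2, result3); result2 = [5, 5, 6] (same object as result1, result3); result3 = [5, 5, 6] (same object as result1, result2)
`print(result1)` → prints [5, 5, 6]
`print(result2)` → prints [5, 5, 6]
`print(result3)` → prints [5, 5, 6]
`print(result1 is result2)` → prints True

Answer:
[5, 5, 6]
[5, 5, 6]
[5, 5, 6]
True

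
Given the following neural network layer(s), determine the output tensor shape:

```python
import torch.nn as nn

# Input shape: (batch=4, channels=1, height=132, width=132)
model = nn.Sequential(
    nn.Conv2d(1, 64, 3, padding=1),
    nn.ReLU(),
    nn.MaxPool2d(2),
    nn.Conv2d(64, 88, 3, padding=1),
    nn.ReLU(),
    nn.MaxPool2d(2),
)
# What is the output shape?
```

Input: (4, 1, 132, 132) -> after first Conv2d: (4, 64, 132, 132) -> after first MaxPool2d: (4, 64, 66, 66) -> after second Conv2d: (4, 88, 66, 66) -> Output: (4, 88, 33, 33)

Answer: (4, 88, 33, 33)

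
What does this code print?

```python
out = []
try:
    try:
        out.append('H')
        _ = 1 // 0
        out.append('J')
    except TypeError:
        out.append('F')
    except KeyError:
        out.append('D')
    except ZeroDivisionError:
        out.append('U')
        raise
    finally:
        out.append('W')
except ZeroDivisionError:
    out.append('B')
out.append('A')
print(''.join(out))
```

Execution trace: 'H' (inner try body) → 'U' (inner except ZeroDivisionError) → 'W' (inner finally) → 'B' (outer except ZeroDivisionError) → 'A' (after the try/except). Output: HUWBA

Answer: HUWBA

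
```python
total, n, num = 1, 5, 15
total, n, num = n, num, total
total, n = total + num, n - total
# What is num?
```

Trace:
`total, n, num = 1, 5, 15` → total = 1; n = 5; num = 15
`total, n, num = n, num, total` → total = 5; n = 15; num = 1
`total, n = total + num, n - total` → total = 6; n = 10
So num = 1

Answer: 1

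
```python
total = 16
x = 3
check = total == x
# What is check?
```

Trace:
`total = 16` → total = 16
`x = 3` → x = 3
`check = total == x` → check = False
So check = False

Answer: False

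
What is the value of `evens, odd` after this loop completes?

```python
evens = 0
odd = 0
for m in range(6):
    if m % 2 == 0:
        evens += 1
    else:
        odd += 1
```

Count evens and odds in range(6)
`evens, odd` takes the values: (0, 0) → (1, 0) → (1, 1) → (2, 1) → (2, 2) → (3, 2) → (3, 3)

Answer: 3, 3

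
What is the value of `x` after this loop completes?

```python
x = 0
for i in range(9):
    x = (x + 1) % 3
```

Increment mod 3, 9 times = 0
`x` takes the values: 0 → 1 → 2 → 0 → 1 → 2 → 0 → 1 → 2 → 0

Answer: 0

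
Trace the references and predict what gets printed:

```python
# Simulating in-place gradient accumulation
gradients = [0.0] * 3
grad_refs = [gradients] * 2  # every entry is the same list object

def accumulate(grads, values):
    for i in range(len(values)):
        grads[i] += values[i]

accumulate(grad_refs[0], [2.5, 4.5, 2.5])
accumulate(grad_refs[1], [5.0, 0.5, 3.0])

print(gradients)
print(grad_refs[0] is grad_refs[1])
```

Key concept: gradient accumulation aliasing.
Step by step:
`gradients = [0.0] * 3` → gradients = [0.0, 0.0, 0.0]
`grad_refs = [gradients] * 2` → grad_refs = [[0.0, 0.0, 0.0], [0.0, 0.0, 0.0]]
`accumulate(grad_refs[0], [2.5, 4.5, 2.5])` → gradients = [2.5, 4.5, 2.5]; grad_refs = [[2.5, 4.5, 2.5], [2.5, 4.5, 2.5]]
`accumulate(grad_refs[1], [5.0, 0.5, 3.0])` → gradients = [7.5, 5.0, 5.5]; grad_refs = [[7.5, 5.0, 5.5], [7.5, 5.0, 5.5]]
`print(gradients)` → prints [7.5, 5.0, 5.5]
`print(grad_refs[0] is grad_refs[1])` → prints True

Answer:
[7.5, 5.0, 5.5]
True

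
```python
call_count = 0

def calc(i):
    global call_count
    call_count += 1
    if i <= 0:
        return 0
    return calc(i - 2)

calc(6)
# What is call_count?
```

Linear recursion stepping by 2: 4 calls from i=6 down to ≤0.

Answer: 4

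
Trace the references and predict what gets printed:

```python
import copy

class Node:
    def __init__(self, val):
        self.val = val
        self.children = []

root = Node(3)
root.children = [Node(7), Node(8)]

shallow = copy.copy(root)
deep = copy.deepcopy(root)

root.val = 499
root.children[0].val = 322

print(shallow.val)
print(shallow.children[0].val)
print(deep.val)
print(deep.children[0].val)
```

Key concept: deep copy with custom objects.
Step by step:
`root = Node(3)` → root = Node(val=3, children=[])
`root.children = [Node(7), Node(8)]` → root = Node(val=3, children=[Node(val=7, children=[]), Node(val=8, children=[])])
`shallow = copy.copy(root)` → shallow = Node(val=3, children=[Node(val=7, children=[]), Node(val=8, children=[])])
`deep = copy.deepcopy(root)` → deep = Node(val=3, children=[Node(val=7, children=[]), Node(val=8, children=[])])
`root.val = 499` → root = Node(val=499, children=[Node(val=7, children=[]), Node(val=8, children=[])])
`root.children[0].val = 322` → root = Node(val=499, children=[Node(val=322, children=[]), Node(val=8, children=[])]); shallow = Node(val=3, children=[Node(val=322, children=[]), Node(val=8, children=[])])
`print(shallow.val)` → prints 3
`print(shallow.children[0].val)` → prints 322
`print(deep.val)` → prints 3
`print(deep.children[0].val)` → prints 7

Answer:
3
322
3
7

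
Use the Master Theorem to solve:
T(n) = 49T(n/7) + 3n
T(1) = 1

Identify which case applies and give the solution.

a=49, b=7, f(n)=3n. log_7(49) = 2. Since c=1 < 2, Case 1 applies: T(n) = Θ(n^log_b(a)) = O(n^2).

Answer: O(n^2) - Case 1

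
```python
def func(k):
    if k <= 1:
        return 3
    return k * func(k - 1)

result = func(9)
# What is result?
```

func(9) = 9 * 8 * 7 * 6 * 5 * 4 * 3 * 2 * 3 = 1088640

Answer: 1088640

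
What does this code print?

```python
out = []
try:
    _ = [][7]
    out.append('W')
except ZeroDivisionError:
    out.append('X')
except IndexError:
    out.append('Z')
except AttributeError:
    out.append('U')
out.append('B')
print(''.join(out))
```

Execution trace: 'Z' (except IndexError) → 'B' (after the try/except). Output: ZB

Answer: ZB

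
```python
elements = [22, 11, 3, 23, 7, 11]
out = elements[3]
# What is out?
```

Trace:
`elements = [22, 11, 3, 23, 7, 11]` → elements = [22, 11, 3, 23, 7, 11]
`out = elements[3]` → out = 23
So out = 23

Answer: 23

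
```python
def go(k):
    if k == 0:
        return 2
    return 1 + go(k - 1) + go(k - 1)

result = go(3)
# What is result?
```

go(k) = 1 + 2·go(k-1), go(0)=2. Closed form: (2+1)·2^3 - 1 = 23.

Answer: 23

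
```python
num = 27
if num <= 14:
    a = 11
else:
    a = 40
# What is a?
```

Trace:
`num = 27` → num = 27
`if num <= 14: ...` → num <= 14 is False, take else branch → a = 40
So a = 40

Answer: 40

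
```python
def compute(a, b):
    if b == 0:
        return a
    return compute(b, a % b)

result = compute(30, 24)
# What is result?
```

compute(30, 24) -> compute(24, 6) -> compute(6, 0) -> 6

Answer: 6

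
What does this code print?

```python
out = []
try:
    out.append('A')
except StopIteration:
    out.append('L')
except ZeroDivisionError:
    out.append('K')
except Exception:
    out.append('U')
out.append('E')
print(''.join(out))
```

Execution trace: 'A' (try body, no exception) → 'E' (after the try/except). Output: AE

Answer: AE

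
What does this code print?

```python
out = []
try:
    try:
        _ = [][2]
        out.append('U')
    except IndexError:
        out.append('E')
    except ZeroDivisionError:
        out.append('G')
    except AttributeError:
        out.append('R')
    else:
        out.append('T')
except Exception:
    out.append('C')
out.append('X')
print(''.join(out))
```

Execution trace: 'E' (inner except IndexError) → 'X' (after the try/except). Output: EX

Answer: EX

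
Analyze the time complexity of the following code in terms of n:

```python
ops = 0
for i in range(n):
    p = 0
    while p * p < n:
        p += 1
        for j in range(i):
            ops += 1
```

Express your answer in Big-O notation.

Each loop level contributes: n × √n × n. Multiplying the contributions gives O(n^2√n).

Answer: O(n^2√n)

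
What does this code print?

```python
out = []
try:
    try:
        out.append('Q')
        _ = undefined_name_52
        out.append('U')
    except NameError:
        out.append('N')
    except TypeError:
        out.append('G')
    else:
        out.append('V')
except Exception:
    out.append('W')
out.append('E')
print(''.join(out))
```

Execution trace: 'Q' (inner try body) → 'N' (inner except NameError) → 'E' (after the try/except). Output: QNE

Answer: QNE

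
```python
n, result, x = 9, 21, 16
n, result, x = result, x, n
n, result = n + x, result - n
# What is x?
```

Trace:
`n, result, x = 9, 21, 16` → n = 9; result = 21; x = 16
`n, result, x = result, x, n` → n = 21; result = 16; x = 9
`n, result = n + x, result - n` → n = 30; result = -5
So x = 9

Answer: 9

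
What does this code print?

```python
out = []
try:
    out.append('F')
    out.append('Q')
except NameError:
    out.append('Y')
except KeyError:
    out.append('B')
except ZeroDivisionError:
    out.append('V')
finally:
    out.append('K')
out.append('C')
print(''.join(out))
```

Execution trace: 'F' (try body) → 'Q' (try body, no exception) → 'K' (finally) → 'C' (after the try/except). Output: FQKC

Answer: FQKC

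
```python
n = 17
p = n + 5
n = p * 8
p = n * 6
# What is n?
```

Trace:
`n = 17` → n = 17
`p = n + 5` → p = 22
`n = p * 8` → n = 176
`p = n * 6` → p = 1056
So n = 176

Answer: 176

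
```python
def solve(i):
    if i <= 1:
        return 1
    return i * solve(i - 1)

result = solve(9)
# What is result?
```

solve(9) = 9 * 8 * 7 * 6 * 5 * 4 * 3 * 2 * 1 = 362880

Answer: 362880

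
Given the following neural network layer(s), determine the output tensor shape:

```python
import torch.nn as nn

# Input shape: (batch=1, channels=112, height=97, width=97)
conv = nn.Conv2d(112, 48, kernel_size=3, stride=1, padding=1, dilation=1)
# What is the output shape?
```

Input: (1, 112, 97, 97) -> Output: (1, 48, 97, 97)

Answer: (1, 48, 97, 97)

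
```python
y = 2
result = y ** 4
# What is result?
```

Trace:
`y = 2` → y = 2
`result = y ** 4` → result = 16
So result = 16

Answer: 16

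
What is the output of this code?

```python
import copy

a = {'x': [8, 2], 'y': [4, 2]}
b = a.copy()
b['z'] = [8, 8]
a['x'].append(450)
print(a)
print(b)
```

Key concept: shallow copy of dict with mutable values.
Step by step:
`a = {'x': [8, 2], 'y': [4, 2]}` → a = {'x': [8, 2], 'y': [4, 2]}
`b = a.copy()` → b = {'x': [8, 2], 'y': [4, 2]}
`b['z'] = [8, 8]` → b = {'x': [8, 2], 'y': [4, 2], 'z': [8, 8]}
`a['x'].append(450)` → a = {'x': [8, 2, 450], 'y': [4, 2]}; b = {'x': [8, 2, 450], 'y': [4, 2], 'z': [8, 8]}
`print(a)` → prints {'x': [8, 2, 450], 'y': [4, 2]}
`print(b)` → prints {'x': [8, 2, 450], 'y': [4, 2], 'z': [8, 8]}

Answer:
{'x': [8, 2, 450], 'y': [4, 2]}
{'x': [8, 2, 450], 'y': [4, 2], 'z': [8, 8]}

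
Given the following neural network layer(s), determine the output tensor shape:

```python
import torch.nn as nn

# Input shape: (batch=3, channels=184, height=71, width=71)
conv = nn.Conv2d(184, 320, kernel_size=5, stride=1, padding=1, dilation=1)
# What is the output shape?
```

Input: (3, 184, 71, 71) -> Output: (3, 320, 69, 69)

Answer: (3, 320, 69, 69)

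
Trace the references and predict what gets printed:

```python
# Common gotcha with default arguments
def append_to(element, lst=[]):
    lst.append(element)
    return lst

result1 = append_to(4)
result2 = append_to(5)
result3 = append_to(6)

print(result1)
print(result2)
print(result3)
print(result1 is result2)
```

Key concept: mutable default argument gotcha.
Step by step:
`result1 = append_to(4)` → result1 = [4]
`result2 = append_to(5)` → result1 = [4, 5] (same object as result2); result2 = [4, 5] (same object as result1)
`result3 = append_to(6)` → result1 = [4, 5, 6] (same object as result2, result3); result2 = [4, 5, 6] (same object as result1, result3); result3 = [4, 5, 6] (same object as result1, result2)
`print(result1)` → prints [4, 5, 6]
`print(result2)` → prints [4, 5, 6]
`print(result3)` → prints [4, 5, 6]
`print(result1 is result2)` → prints True

Answer:
[4, 5, 6]
[4, 5, 6]
[4, 5, 6]
True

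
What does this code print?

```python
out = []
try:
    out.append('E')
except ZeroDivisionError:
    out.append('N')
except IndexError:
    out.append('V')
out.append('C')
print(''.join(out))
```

Execution trace: 'E' (try body, no exception) → 'C' (after the try/except). Output: EC

Answer: EC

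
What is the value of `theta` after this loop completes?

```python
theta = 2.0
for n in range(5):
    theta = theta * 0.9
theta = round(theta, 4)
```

Exponential decay: 2.0 * 0.9^5
`theta` takes the values: 2.0 → 1.8 → 1.62 → 1.458 → 1.3122 → 1.18098 → 1.181

Answer: 1.181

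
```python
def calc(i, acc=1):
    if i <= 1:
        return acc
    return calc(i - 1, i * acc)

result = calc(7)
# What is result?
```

Accumulator trace (n, acc): (7, 1) -> (6, 7) -> (5, 42) -> (4, 210) -> (3, 840) -> (2, 2520) -> (1, 5040) -> return 5040

Answer: 5040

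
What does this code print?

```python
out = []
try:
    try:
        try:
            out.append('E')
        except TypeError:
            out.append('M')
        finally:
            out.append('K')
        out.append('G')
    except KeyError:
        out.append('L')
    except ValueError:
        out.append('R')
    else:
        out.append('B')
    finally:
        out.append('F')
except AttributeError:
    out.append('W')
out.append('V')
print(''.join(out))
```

Execution trace: 'E' (inner try body, no exception) → 'K' (inner finally) → 'G' (try body, no exception) → 'B' (else) → 'F' (finally) → 'V' (after the try/except). Output: EKGBFV

Answer: EKGBFV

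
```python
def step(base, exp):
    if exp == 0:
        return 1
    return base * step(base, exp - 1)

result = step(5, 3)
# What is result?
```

step(5, 3) = 5 * 5 * 5 = 125

Answer: 125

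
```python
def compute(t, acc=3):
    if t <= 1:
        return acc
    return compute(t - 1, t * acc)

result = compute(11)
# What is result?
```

Accumulator trace (n, acc): (11, 3) -> (10, 33) -> (9, 330) -> (8, 2970) -> (7, 23760) -> (6, 166320) -> (5, 997920) -> (4, 4989600) -> (3, 19958400) -> (2, 59875200) -> (1, 119750400) -> return 119750400

Answer: 119750400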